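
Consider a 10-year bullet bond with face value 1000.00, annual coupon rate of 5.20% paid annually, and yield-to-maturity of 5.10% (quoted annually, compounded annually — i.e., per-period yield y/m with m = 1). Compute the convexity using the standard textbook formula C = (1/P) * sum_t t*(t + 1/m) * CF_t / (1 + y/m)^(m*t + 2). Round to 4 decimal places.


Answer: Convexity = 74.1530

Derivation:
Coupon per period c = face * coupon_rate / m = 52.000000
Periods per year m = 1; per-period yield y/m = 0.051000
Number of cashflows N = 10
Cashflows (t years, CF_t, discount factor 1/(1+y/m)^(m*t), PV):
  t = 1.0000: CF_t = 52.000000, DF = 0.951475, PV = 49.476689
  t = 2.0000: CF_t = 52.000000, DF = 0.905304, PV = 47.075822
  t = 3.0000: CF_t = 52.000000, DF = 0.861374, PV = 44.791458
  t = 4.0000: CF_t = 52.000000, DF = 0.819576, PV = 42.617943
  t = 5.0000: CF_t = 52.000000, DF = 0.779806, PV = 40.549898
  t = 6.0000: CF_t = 52.000000, DF = 0.741965, PV = 38.582205
  t = 7.0000: CF_t = 52.000000, DF = 0.705961, PV = 36.709996
  t = 8.0000: CF_t = 52.000000, DF = 0.671705, PV = 34.928635
  t = 9.0000: CF_t = 52.000000, DF = 0.639110, PV = 33.233716
  t = 10.0000: CF_t = 1052.000000, DF = 0.608097, PV = 639.718013
Price P = sum_t PV_t = 1007.684373
Convexity numerator sum_t t*(t + 1/m) * CF_t / (1+y/m)^(m*t + 2):
  t = 1.0000: term = 89.582915
  t = 2.0000: term = 255.707655
  t = 3.0000: term = 486.598773
  t = 4.0000: term = 771.644106
  t = 5.0000: term = 1101.299865
  t = 6.0000: term = 1467.002675
  t = 7.0000: term = 1861.088075
  t = 8.0000: term = 2276.715057
  t = 9.0000: term = 2707.796215
  t = 10.0000: term = 63705.339226
Convexity = (1/P) * sum = 74722.774563 / 1007.684373 = 74.152956


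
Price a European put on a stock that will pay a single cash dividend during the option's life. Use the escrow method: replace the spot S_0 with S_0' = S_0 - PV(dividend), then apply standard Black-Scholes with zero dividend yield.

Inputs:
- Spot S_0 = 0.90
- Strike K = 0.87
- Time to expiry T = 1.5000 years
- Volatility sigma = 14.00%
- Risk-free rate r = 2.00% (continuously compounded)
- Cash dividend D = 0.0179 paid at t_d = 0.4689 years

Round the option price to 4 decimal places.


Answer: Price = 0.0419

Derivation:
PV(D) = D * exp(-r * t_d) = 0.0179 * 0.99066584 = 0.01773292
S_0' = S_0 - PV(D) = 0.9000 - 0.01773292 = 0.88226708
d1 = (ln(S_0'/K) + (r + sigma^2/2)*T) / (sigma*sqrt(T)) = 0.34235475
d2 = d1 - sigma*sqrt(T) = 0.17089047
exp(-rT) = 0.97044553
N(-d1) = 0.36604197; N(-d2) = 0.43215494
P = K * exp(-rT) * N(-d2) - S_0' * N(-d1) = 0.8700 * 0.97044553 * 0.43215494 - 0.88226708 * 0.36604197 = 0.0419


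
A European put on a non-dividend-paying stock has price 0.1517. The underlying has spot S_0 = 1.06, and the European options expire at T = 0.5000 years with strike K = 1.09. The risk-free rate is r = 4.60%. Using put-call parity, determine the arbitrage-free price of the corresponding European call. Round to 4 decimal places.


Answer: Call price = 0.1465

Derivation:
Put-call parity: C - P = S_0 * exp(-qT) - K * exp(-rT).
S_0 * exp(-qT) = 1.0600 * 1.00000000 = 1.06000000
K * exp(-rT) = 1.0900 * 0.97726248 = 1.06521611
C = P + S*exp(-qT) - K*exp(-rT)
C = 0.1517 + 1.06000000 - 1.06521611 = 0.1465


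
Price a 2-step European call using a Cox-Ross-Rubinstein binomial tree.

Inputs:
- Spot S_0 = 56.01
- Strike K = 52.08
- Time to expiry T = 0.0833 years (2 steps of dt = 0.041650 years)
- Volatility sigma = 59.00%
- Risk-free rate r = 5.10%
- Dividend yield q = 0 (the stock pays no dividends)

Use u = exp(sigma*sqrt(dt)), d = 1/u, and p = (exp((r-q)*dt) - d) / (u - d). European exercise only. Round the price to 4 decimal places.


Answer: Price = V(0,0) = 6.3307

Derivation:
dt = T/N = 0.041650
u = exp(sigma*sqrt(dt)) = 1.127958; d = 1/u = 0.886558
p = (exp((r-q)*dt) - d) / (u - d) = 0.478743
Discount per step: exp(-r*dt) = 0.997878
Stock lattice S(k, i) with i counting down-moves:
  k=0: S(0,0) = 56.0100
  k=1: S(1,0) = 63.1769; S(1,1) = 49.6561
  k=2: S(2,0) = 71.2610; S(2,1) = 56.0100; S(2,2) = 44.0230
Terminal payoffs V(N, i) = max(S_T - K, 0):
  V(2,0) = 19.180955; V(2,1) = 3.930000; V(2,2) = 0.000000
Backward induction: V(k, i) = exp(-r*dt) * [p * V(k+1, i) + (1-p) * V(k+1, i+1)].
  V(1,0) = exp(-r*dt) * [p*19.180955 + (1-p)*3.930000] = 11.207451
  V(1,1) = exp(-r*dt) * [p*3.930000 + (1-p)*0.000000] = 1.877466
  V(0,0) = exp(-r*dt) * [p*11.207451 + (1-p)*1.877466] = 6.330666


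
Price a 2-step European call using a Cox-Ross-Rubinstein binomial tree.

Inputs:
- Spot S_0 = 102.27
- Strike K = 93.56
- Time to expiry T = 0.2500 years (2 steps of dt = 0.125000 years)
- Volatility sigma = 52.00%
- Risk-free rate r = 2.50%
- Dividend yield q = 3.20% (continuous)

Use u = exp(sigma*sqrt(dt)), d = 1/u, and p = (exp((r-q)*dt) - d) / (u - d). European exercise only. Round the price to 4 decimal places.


dt = T/N = 0.125000
u = exp(sigma*sqrt(dt)) = 1.201833; d = 1/u = 0.832062
p = (exp((r-q)*dt) - d) / (u - d) = 0.451802
Discount per step: exp(-r*dt) = 0.996880
Stock lattice S(k, i) with i counting down-moves:
  k=0: S(0,0) = 102.2700
  k=1: S(1,0) = 122.9114; S(1,1) = 85.0950
  k=2: S(2,0) = 147.7190; S(2,1) = 102.2700; S(2,2) = 70.8044
Terminal payoffs V(N, i) = max(S_T - K, 0):
  V(2,0) = 54.159012; V(2,1) = 8.710000; V(2,2) = 0.000000
Backward induction: V(k, i) = exp(-r*dt) * [p * V(k+1, i) + (1-p) * V(k+1, i+1)].
  V(1,0) = exp(-r*dt) * [p*54.159012 + (1-p)*8.710000] = 29.152700
  V(1,1) = exp(-r*dt) * [p*8.710000 + (1-p)*0.000000] = 3.922915
  V(0,0) = exp(-r*dt) * [p*29.152700 + (1-p)*3.922915] = 15.273971

Answer: Price = V(0,0) = 15.2740


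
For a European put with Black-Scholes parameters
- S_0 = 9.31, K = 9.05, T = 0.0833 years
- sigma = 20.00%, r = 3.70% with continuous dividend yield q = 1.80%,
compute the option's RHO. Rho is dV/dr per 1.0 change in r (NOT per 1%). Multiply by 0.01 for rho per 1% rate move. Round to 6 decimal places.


Answer: Rho = -0.234733

Derivation:
d1 = 0.5469703881; d2 = 0.4892469093
phi(d1) = 0.3435141976; exp(-qT) = 0.9985017235; exp(-rT) = 0.9969226448
N(-d2) = 0.3123334514
Rho = -K*T*exp(-rT)*N(-d2) = -9.0500 * 0.0833 * 0.9969226448 * 0.3123334514 = -0.234733


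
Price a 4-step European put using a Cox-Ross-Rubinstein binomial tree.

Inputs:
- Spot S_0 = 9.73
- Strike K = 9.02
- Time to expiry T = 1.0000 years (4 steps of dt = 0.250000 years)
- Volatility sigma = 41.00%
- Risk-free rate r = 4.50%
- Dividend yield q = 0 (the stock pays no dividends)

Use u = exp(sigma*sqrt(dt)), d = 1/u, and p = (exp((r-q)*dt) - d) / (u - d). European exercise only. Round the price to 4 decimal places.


dt = T/N = 0.250000
u = exp(sigma*sqrt(dt)) = 1.227525; d = 1/u = 0.814647
p = (exp((r-q)*dt) - d) / (u - d) = 0.476330
Discount per step: exp(-r*dt) = 0.988813
Stock lattice S(k, i) with i counting down-moves:
  k=0: S(0,0) = 9.7300
  k=1: S(1,0) = 11.9438; S(1,1) = 7.9265
  k=2: S(2,0) = 14.6613; S(2,1) = 9.7300; S(2,2) = 6.4573
  k=3: S(3,0) = 17.9972; S(3,1) = 11.9438; S(3,2) = 7.9265; S(3,3) = 5.2604
  k=4: S(4,0) = 22.0920; S(4,1) = 14.6613; S(4,2) = 9.7300; S(4,3) = 6.4573; S(4,4) = 4.2854
Terminal payoffs V(N, i) = max(K - S_T, 0):
  V(4,0) = 0.000000; V(4,1) = 0.000000; V(4,2) = 0.000000; V(4,3) = 2.562683; V(4,4) = 4.734600
Backward induction: V(k, i) = exp(-r*dt) * [p * V(k+1, i) + (1-p) * V(k+1, i+1)].
  V(3,0) = exp(-r*dt) * [p*0.000000 + (1-p)*0.000000] = 0.000000
  V(3,1) = exp(-r*dt) * [p*0.000000 + (1-p)*0.000000] = 0.000000
  V(3,2) = exp(-r*dt) * [p*0.000000 + (1-p)*2.562683] = 1.326986
  V(3,3) = exp(-r*dt) * [p*2.562683 + (1-p)*4.734600] = 3.658658
  V(2,0) = exp(-r*dt) * [p*0.000000 + (1-p)*0.000000] = 0.000000
  V(2,1) = exp(-r*dt) * [p*0.000000 + (1-p)*1.326986] = 0.687129
  V(2,2) = exp(-r*dt) * [p*1.326986 + (1-p)*3.658658] = 2.519507
  V(1,0) = exp(-r*dt) * [p*0.000000 + (1-p)*0.687129] = 0.355803
  V(1,1) = exp(-r*dt) * [p*0.687129 + (1-p)*2.519507] = 1.628268
  V(0,0) = exp(-r*dt) * [p*0.355803 + (1-p)*1.628268] = 1.010720

Answer: Price = V(0,0) = 1.0107


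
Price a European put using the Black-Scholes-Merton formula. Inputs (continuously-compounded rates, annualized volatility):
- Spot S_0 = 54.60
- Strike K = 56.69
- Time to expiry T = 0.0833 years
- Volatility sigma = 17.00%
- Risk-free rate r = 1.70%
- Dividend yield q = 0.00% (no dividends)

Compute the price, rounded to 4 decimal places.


Answer: Price = 2.3758

Derivation:
d1 = (ln(S/K) + (r - q + 0.5*sigma^2) * T) / (sigma * sqrt(T)) = -0.71220200
d2 = d1 - sigma * sqrt(T) = -0.76126696
exp(-rT) = 0.99858490; exp(-qT) = 1.00000000
P = K * exp(-rT) * N(-d2) - S_0 * exp(-qT) * N(-d1)
N(-d1) = 0.76183015; N(-d2) = 0.77675118
P = 56.6900 * 0.99858490 * 0.77675118 - 54.6000 * 1.00000000 * 0.76183015 = 2.3758


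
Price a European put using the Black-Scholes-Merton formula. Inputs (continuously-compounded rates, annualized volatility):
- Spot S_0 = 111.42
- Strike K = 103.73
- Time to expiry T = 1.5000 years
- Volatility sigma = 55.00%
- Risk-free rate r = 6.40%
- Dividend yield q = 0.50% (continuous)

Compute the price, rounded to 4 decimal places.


Answer: Price = 19.5616

Derivation:
d1 = (ln(S/K) + (r - q + 0.5*sigma^2) * T) / (sigma * sqrt(T)) = 0.57435409
d2 = d1 - sigma * sqrt(T) = -0.09925559
exp(-rT) = 0.90846402; exp(-qT) = 0.99252805
P = K * exp(-rT) * N(-d2) - S_0 * exp(-qT) * N(-d1)
N(-d1) = 0.28286411; N(-d2) = 0.53953233
P = 103.7300 * 0.90846402 * 0.53953233 - 111.4200 * 0.99252805 * 0.28286411 = 19.5616


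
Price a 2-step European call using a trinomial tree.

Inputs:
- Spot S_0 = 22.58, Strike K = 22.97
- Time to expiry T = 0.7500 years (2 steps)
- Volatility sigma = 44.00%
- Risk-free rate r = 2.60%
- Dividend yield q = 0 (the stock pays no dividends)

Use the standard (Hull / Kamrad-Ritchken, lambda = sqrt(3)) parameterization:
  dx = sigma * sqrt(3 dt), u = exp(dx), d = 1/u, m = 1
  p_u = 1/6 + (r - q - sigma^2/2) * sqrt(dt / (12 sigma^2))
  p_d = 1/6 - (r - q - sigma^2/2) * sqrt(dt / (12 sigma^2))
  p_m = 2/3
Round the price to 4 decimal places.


Answer: Price = V(0,0) = 3.0021

Derivation:
dt = T/N = 0.375000; dx = sigma*sqrt(3*dt) = 0.466690
u = exp(dx) = 1.594708; d = 1/u = 0.627074
p_u = 0.138222, p_m = 0.666667, p_d = 0.195112
Discount per step: exp(-r*dt) = 0.990297
Stock lattice S(k, j) with j the centered position index:
  k=0: S(0,+0) = 22.5800
  k=1: S(1,-1) = 14.1593; S(1,+0) = 22.5800; S(1,+1) = 36.0085
  k=2: S(2,-2) = 8.8790; S(2,-1) = 14.1593; S(2,+0) = 22.5800; S(2,+1) = 36.0085; S(2,+2) = 57.4230
Terminal payoffs V(N, j) = max(S_T - K, 0):
  V(2,-2) = 0.000000; V(2,-1) = 0.000000; V(2,+0) = 0.000000; V(2,+1) = 13.038500; V(2,+2) = 34.453034
Backward induction: V(k, j) = exp(-r*dt) * [p_u * V(k+1, j+1) + p_m * V(k+1, j) + p_d * V(k+1, j-1)]
  V(1,-1) = exp(-r*dt) * [p_u*0.000000 + p_m*0.000000 + p_d*0.000000] = 0.000000
  V(1,+0) = exp(-r*dt) * [p_u*13.038500 + p_m*0.000000 + p_d*0.000000] = 1.784717
  V(1,+1) = exp(-r*dt) * [p_u*34.453034 + p_m*13.038500 + p_d*0.000000] = 13.323946
  V(0,+0) = exp(-r*dt) * [p_u*13.323946 + p_m*1.784717 + p_d*0.000000] = 3.002057


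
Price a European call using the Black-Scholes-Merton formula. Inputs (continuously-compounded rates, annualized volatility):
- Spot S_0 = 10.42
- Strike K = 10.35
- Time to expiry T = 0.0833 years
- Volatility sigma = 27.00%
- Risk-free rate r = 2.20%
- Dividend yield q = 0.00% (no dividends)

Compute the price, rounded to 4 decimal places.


d1 = (ln(S/K) + (r - q + 0.5*sigma^2) * T) / (sigma * sqrt(T)) = 0.14897849
d2 = d1 - sigma * sqrt(T) = 0.07105179
exp(-rT) = 0.99816908; exp(-qT) = 1.00000000
C = S_0 * exp(-qT) * N(d1) - K * exp(-rT) * N(d2)
N(d1) = 0.55921470; N(d2) = 0.52832173
C = 10.4200 * 1.00000000 * 0.55921470 - 10.3500 * 0.99816908 * 0.52832173 = 0.3689

Answer: Price = 0.3689


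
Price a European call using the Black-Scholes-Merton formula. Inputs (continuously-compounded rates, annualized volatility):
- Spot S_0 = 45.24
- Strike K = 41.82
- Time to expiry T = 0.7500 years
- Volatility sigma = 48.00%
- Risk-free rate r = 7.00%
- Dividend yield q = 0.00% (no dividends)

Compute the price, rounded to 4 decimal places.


Answer: Price = 10.1099

Derivation:
d1 = (ln(S/K) + (r - q + 0.5*sigma^2) * T) / (sigma * sqrt(T)) = 0.52324042
d2 = d1 - sigma * sqrt(T) = 0.10754822
exp(-rT) = 0.94885432; exp(-qT) = 1.00000000
C = S_0 * exp(-qT) * N(d1) - K * exp(-rT) * N(d2)
N(d1) = 0.69959652; N(d2) = 0.54282297
C = 45.2400 * 1.00000000 * 0.69959652 - 41.8200 * 0.94885432 * 0.54282297 = 10.1099


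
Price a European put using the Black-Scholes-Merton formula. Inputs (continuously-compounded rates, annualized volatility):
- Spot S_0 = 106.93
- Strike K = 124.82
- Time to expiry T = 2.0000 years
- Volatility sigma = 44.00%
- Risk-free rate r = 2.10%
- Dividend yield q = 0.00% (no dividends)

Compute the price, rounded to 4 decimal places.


Answer: Price = 34.4965

Derivation:
d1 = (ln(S/K) + (r - q + 0.5*sigma^2) * T) / (sigma * sqrt(T)) = 0.13001398
d2 = d1 - sigma * sqrt(T) = -0.49223999
exp(-rT) = 0.95886978; exp(-qT) = 1.00000000
P = K * exp(-rT) * N(-d2) - S_0 * exp(-qT) * N(-d1)
N(-d1) = 0.44827768; N(-d2) = 0.68872515
P = 124.8200 * 0.95886978 * 0.68872515 - 106.9300 * 1.00000000 * 0.44827768 = 34.4965


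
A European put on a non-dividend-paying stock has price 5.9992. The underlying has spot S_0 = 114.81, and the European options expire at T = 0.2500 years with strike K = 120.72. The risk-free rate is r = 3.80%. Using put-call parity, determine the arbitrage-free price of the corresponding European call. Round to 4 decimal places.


Answer: Call price = 1.2306

Derivation:
Put-call parity: C - P = S_0 * exp(-qT) - K * exp(-rT).
S_0 * exp(-qT) = 114.8100 * 1.00000000 = 114.81000000
K * exp(-rT) = 120.7200 * 0.99054498 = 119.57859028
C = P + S*exp(-qT) - K*exp(-rT)
C = 5.9992 + 114.81000000 - 119.57859028 = 1.2306


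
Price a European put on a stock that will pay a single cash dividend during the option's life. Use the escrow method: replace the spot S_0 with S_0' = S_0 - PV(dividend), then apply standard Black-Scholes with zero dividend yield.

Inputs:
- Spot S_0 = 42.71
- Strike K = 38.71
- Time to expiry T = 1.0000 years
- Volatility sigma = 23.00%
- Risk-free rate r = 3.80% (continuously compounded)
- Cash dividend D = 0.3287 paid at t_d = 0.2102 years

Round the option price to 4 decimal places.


Answer: Price = 1.6403

Derivation:
PV(D) = D * exp(-r * t_d) = 0.3287 * 0.99204422 = 0.32608493
S_0' = S_0 - PV(D) = 42.7100 - 0.32608493 = 42.38391507
d1 = (ln(S_0'/K) + (r + sigma^2/2)*T) / (sigma*sqrt(T)) = 0.67443897
d2 = d1 - sigma*sqrt(T) = 0.44443897
exp(-rT) = 0.96271294
N(-d1) = 0.25001614; N(-d2) = 0.32836262
P = K * exp(-rT) * N(-d2) - S_0' * N(-d1) = 38.7100 * 0.96271294 * 0.32836262 - 42.38391507 * 0.25001614 = 1.6403


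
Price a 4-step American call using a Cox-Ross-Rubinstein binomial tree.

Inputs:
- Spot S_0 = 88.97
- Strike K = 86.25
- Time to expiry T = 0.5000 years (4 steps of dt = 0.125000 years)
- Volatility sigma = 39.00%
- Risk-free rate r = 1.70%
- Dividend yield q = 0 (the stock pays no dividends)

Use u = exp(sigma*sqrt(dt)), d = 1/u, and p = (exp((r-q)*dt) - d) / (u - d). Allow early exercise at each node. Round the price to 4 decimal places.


dt = T/N = 0.125000
u = exp(sigma*sqrt(dt)) = 1.147844; d = 1/u = 0.871198
p = (exp((r-q)*dt) - d) / (u - d) = 0.473273
Discount per step: exp(-r*dt) = 0.997877
Stock lattice S(k, i) with i counting down-moves:
  k=0: S(0,0) = 88.9700
  k=1: S(1,0) = 102.1237; S(1,1) = 77.5105
  k=2: S(2,0) = 117.2222; S(2,1) = 88.9700; S(2,2) = 67.5270
  k=3: S(3,0) = 134.5528; S(3,1) = 102.1237; S(3,2) = 77.5105; S(3,3) = 58.8294
  k=4: S(4,0) = 154.4457; S(4,1) = 117.2222; S(4,2) = 88.9700; S(4,3) = 67.5270; S(4,4) = 51.2521
Terminal payoffs V(N, i) = max(S_T - K, 0):
  V(4,0) = 68.195692; V(4,1) = 30.972153; V(4,2) = 2.720000; V(4,3) = 0.000000; V(4,4) = 0.000000
Backward induction: V(k, i) = exp(-r*dt) * [p * V(k+1, i) + (1-p) * V(k+1, i+1)]; then take max(V_cont, immediate exercise) for American.
  V(3,0) = exp(-r*dt) * [p*68.195692 + (1-p)*30.972153] = 48.485889; exercise = 48.302802; V(3,0) = max -> 48.485889
  V(3,1) = exp(-r*dt) * [p*30.972153 + (1-p)*2.720000] = 16.056810; exercise = 15.873724; V(3,1) = max -> 16.056810
  V(3,2) = exp(-r*dt) * [p*2.720000 + (1-p)*0.000000] = 1.284569; exercise = 0.000000; V(3,2) = max -> 1.284569
  V(3,3) = exp(-r*dt) * [p*0.000000 + (1-p)*0.000000] = 0.000000; exercise = 0.000000; V(3,3) = max -> 0.000000
  V(2,0) = exp(-r*dt) * [p*48.485889 + (1-p)*16.056810] = 31.337938; exercise = 30.972153; V(2,0) = max -> 31.337938
  V(2,1) = exp(-r*dt) * [p*16.056810 + (1-p)*1.284569] = 8.258297; exercise = 2.720000; V(2,1) = max -> 8.258297
  V(2,2) = exp(-r*dt) * [p*1.284569 + (1-p)*0.000000] = 0.606660; exercise = 0.000000; V(2,2) = max -> 0.606660
  V(1,0) = exp(-r*dt) * [p*31.337938 + (1-p)*8.258297] = 19.140540; exercise = 15.873724; V(1,0) = max -> 19.140540
  V(1,1) = exp(-r*dt) * [p*8.258297 + (1-p)*0.606660] = 4.218995; exercise = 0.000000; V(1,1) = max -> 4.218995
  V(0,0) = exp(-r*dt) * [p*19.140540 + (1-p)*4.218995] = 11.257005; exercise = 2.720000; V(0,0) = max -> 11.257005

Answer: Price = V(0,0) = 11.2570


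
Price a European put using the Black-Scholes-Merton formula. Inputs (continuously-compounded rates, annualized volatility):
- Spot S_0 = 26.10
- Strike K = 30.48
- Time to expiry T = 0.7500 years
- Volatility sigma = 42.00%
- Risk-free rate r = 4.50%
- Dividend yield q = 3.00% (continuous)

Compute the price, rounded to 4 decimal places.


Answer: Price = 6.2447

Derivation:
d1 = (ln(S/K) + (r - q + 0.5*sigma^2) * T) / (sigma * sqrt(T)) = -0.21371697
d2 = d1 - sigma * sqrt(T) = -0.57744764
exp(-rT) = 0.96681318; exp(-qT) = 0.97775124
P = K * exp(-rT) * N(-d2) - S_0 * exp(-qT) * N(-d1)
N(-d1) = 0.58461611; N(-d2) = 0.71818145
P = 30.4800 * 0.96681318 * 0.71818145 - 26.1000 * 0.97775124 * 0.58461611 = 6.2447


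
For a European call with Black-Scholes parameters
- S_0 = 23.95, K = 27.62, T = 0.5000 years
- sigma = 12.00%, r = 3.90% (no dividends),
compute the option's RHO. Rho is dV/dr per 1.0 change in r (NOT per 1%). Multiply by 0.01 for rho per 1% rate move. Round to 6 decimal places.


Answer: Rho = 0.917415

Derivation:
d1 = -1.4079889500; d2 = -1.4928417637
phi(d1) = 0.1480574396; exp(-qT) = 1.0000000000; exp(-rT) = 0.9806888952
N(d2) = 0.0677393061
Rho = K*T*exp(-rT)*N(d2) = 27.6200 * 0.5000 * 0.9806888952 * 0.0677393061 = 0.917415


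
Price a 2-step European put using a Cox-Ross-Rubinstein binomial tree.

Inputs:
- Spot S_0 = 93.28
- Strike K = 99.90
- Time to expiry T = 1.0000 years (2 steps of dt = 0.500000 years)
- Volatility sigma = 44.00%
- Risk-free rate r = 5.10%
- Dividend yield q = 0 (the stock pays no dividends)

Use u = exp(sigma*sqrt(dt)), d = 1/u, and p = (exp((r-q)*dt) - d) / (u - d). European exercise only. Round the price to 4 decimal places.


dt = T/N = 0.500000
u = exp(sigma*sqrt(dt)) = 1.364963; d = 1/u = 0.732621
p = (exp((r-q)*dt) - d) / (u - d) = 0.463685
Discount per step: exp(-r*dt) = 0.974822
Stock lattice S(k, i) with i counting down-moves:
  k=0: S(0,0) = 93.2800
  k=1: S(1,0) = 127.3237; S(1,1) = 68.3389
  k=2: S(2,0) = 173.7921; S(2,1) = 93.2800; S(2,2) = 50.0665
Terminal payoffs V(N, i) = max(K - S_T, 0):
  V(2,0) = 0.000000; V(2,1) = 6.620000; V(2,2) = 49.833518
Backward induction: V(k, i) = exp(-r*dt) * [p * V(k+1, i) + (1-p) * V(k+1, i+1)].
  V(1,0) = exp(-r*dt) * [p*0.000000 + (1-p)*6.620000] = 3.461018
  V(1,1) = exp(-r*dt) * [p*6.620000 + (1-p)*49.833518] = 29.045884
  V(0,0) = exp(-r*dt) * [p*3.461018 + (1-p)*29.045884] = 16.749961

Answer: Price = V(0,0) = 16.7500


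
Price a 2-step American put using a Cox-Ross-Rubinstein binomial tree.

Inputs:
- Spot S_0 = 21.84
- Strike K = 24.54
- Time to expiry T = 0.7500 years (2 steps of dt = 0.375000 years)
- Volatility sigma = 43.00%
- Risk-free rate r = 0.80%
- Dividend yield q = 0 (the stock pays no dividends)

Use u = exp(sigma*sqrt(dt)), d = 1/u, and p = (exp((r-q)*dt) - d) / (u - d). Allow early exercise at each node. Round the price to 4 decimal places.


Answer: Price = V(0,0) = 4.9903

Derivation:
dt = T/N = 0.375000
u = exp(sigma*sqrt(dt)) = 1.301243; d = 1/u = 0.768496
p = (exp((r-q)*dt) - d) / (u - d) = 0.440187
Discount per step: exp(-r*dt) = 0.997004
Stock lattice S(k, i) with i counting down-moves:
  k=0: S(0,0) = 21.8400
  k=1: S(1,0) = 28.4192; S(1,1) = 16.7839
  k=2: S(2,0) = 36.9802; S(2,1) = 21.8400; S(2,2) = 12.8984
Terminal payoffs V(N, i) = max(K - S_T, 0):
  V(2,0) = 0.000000; V(2,1) = 2.700000; V(2,2) = 11.641605
Backward induction: V(k, i) = exp(-r*dt) * [p * V(k+1, i) + (1-p) * V(k+1, i+1)]; then take max(V_cont, immediate exercise) for American.
  V(1,0) = exp(-r*dt) * [p*0.000000 + (1-p)*2.700000] = 1.506966; exercise = 0.000000; V(1,0) = max -> 1.506966
  V(1,1) = exp(-r*dt) * [p*2.700000 + (1-p)*11.641605] = 7.682541; exercise = 7.756051; V(1,1) = max -> 7.756051
  V(0,0) = exp(-r*dt) * [p*1.506966 + (1-p)*7.756051] = 4.990290; exercise = 2.700000; V(0,0) = max -> 4.990290


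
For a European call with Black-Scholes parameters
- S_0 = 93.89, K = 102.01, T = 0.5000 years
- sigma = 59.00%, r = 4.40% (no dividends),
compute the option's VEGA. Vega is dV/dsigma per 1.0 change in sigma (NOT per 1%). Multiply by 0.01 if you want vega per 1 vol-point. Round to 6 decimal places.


Answer: Vega = 26.434186

Derivation:
d1 = 0.0625083271; d2 = -0.3546846738
phi(d1) = 0.3981636495; exp(-qT) = 1.0000000000; exp(-rT) = 0.9782402351
Vega = S * exp(-qT) * phi(d1) * sqrt(T) = 93.8900 * 1.0000000000 * 0.3981636495 * 0.7071067812 = 26.434186


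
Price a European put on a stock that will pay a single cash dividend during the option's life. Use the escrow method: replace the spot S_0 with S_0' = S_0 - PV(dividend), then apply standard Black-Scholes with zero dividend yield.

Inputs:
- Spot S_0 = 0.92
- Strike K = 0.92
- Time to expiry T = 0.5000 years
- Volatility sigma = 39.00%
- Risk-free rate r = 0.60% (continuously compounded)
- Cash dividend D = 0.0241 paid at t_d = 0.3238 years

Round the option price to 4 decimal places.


Answer: Price = 0.1104

Derivation:
PV(D) = D * exp(-r * t_d) = 0.0241 * 0.99805909 = 0.02405322
S_0' = S_0 - PV(D) = 0.9200 - 0.02405322 = 0.89594678
d1 = (ln(S_0'/K) + (r + sigma^2/2)*T) / (sigma*sqrt(T)) = 0.05269700
d2 = d1 - sigma*sqrt(T) = -0.22307464
exp(-rT) = 0.99700450
N(-d1) = 0.47898666; N(-d2) = 0.58826129
P = K * exp(-rT) * N(-d2) - S_0' * N(-d1) = 0.9200 * 0.99700450 * 0.58826129 - 0.89594678 * 0.47898666 = 0.1104


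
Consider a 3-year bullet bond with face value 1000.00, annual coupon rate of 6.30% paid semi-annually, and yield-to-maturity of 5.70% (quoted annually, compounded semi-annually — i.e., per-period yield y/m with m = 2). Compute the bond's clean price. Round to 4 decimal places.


Answer: Price = 1016.3327

Derivation:
Coupon per period c = face * coupon_rate / m = 31.500000
Periods per year m = 2; per-period yield y/m = 0.028500
Number of cashflows N = 6
Cashflows (t years, CF_t, discount factor 1/(1+y/m)^(m*t), PV):
  t = 0.5000: CF_t = 31.500000, DF = 0.972290, PV = 30.627127
  t = 1.0000: CF_t = 31.500000, DF = 0.945347, PV = 29.778441
  t = 1.5000: CF_t = 31.500000, DF = 0.919152, PV = 28.953273
  t = 2.0000: CF_t = 31.500000, DF = 0.893682, PV = 28.150970
  t = 2.5000: CF_t = 31.500000, DF = 0.868917, PV = 27.370900
  t = 3.0000: CF_t = 1031.500000, DF = 0.844840, PV = 871.451970
Price P = sum_t PV_t = 1016.332682


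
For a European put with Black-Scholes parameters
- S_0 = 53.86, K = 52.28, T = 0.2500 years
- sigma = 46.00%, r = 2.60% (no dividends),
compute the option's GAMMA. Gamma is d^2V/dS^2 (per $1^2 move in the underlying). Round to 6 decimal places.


d1 = 0.2727139071; d2 = 0.0427139071
phi(d1) = 0.3843794856; exp(-qT) = 1.0000000000; exp(-rT) = 0.9935210793
Gamma = exp(-qT) * phi(d1) / (S * sigma * sqrt(T)) = 1.0000000000 * 0.3843794856 / (53.8600 * 0.4600 * 0.5000000000) = 0.031029

Answer: Gamma = 0.031029


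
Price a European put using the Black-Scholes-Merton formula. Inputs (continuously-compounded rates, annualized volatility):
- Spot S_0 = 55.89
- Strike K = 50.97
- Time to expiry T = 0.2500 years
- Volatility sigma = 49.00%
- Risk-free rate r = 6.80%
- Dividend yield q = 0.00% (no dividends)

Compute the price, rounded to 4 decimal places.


Answer: Price = 2.7791

Derivation:
d1 = (ln(S/K) + (r - q + 0.5*sigma^2) * T) / (sigma * sqrt(T)) = 0.56800306
d2 = d1 - sigma * sqrt(T) = 0.32300306
exp(-rT) = 0.98314368; exp(-qT) = 1.00000000
P = K * exp(-rT) * N(-d2) - S_0 * exp(-qT) * N(-d1)
N(-d1) = 0.28501645; N(-d2) = 0.37334646
P = 50.9700 * 0.98314368 * 0.37334646 - 55.8900 * 1.00000000 * 0.28501645 = 2.7791


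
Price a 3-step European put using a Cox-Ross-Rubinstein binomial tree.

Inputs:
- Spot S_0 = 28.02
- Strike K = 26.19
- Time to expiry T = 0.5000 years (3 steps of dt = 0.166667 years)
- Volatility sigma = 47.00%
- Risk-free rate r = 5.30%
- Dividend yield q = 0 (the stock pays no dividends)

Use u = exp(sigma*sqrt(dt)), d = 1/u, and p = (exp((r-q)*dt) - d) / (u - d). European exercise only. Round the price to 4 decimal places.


Answer: Price = V(0,0) = 2.6398

Derivation:
dt = T/N = 0.166667
u = exp(sigma*sqrt(dt)) = 1.211521; d = 1/u = 0.825409
p = (exp((r-q)*dt) - d) / (u - d) = 0.475156
Discount per step: exp(-r*dt) = 0.991206
Stock lattice S(k, i) with i counting down-moves:
  k=0: S(0,0) = 28.0200
  k=1: S(1,0) = 33.9468; S(1,1) = 23.1280
  k=2: S(2,0) = 41.1273; S(2,1) = 28.0200; S(2,2) = 19.0900
  k=3: S(3,0) = 49.8266; S(3,1) = 33.9468; S(3,2) = 23.1280; S(3,3) = 15.7571
Terminal payoffs V(N, i) = max(K - S_T, 0):
  V(3,0) = 0.000000; V(3,1) = 0.000000; V(3,2) = 3.062050; V(3,3) = 10.432941
Backward induction: V(k, i) = exp(-r*dt) * [p * V(k+1, i) + (1-p) * V(k+1, i+1)].
  V(2,0) = exp(-r*dt) * [p*0.000000 + (1-p)*0.000000] = 0.000000
  V(2,1) = exp(-r*dt) * [p*0.000000 + (1-p)*3.062050] = 1.592964
  V(2,2) = exp(-r*dt) * [p*3.062050 + (1-p)*10.432941] = 6.869664
  V(1,0) = exp(-r*dt) * [p*0.000000 + (1-p)*1.592964] = 0.828704
  V(1,1) = exp(-r*dt) * [p*1.592964 + (1-p)*6.869664] = 4.324041
  V(0,0) = exp(-r*dt) * [p*0.828704 + (1-p)*4.324041] = 2.639788


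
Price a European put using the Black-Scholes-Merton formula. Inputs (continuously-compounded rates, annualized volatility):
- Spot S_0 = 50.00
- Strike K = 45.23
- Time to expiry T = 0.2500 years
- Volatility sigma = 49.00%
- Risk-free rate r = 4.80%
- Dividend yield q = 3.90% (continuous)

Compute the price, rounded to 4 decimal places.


d1 = (ln(S/K) + (r - q + 0.5*sigma^2) * T) / (sigma * sqrt(T)) = 0.54091805
d2 = d1 - sigma * sqrt(T) = 0.29591805
exp(-rT) = 0.98807171; exp(-qT) = 0.99029738
P = K * exp(-rT) * N(-d2) - S_0 * exp(-qT) * N(-d1)
N(-d1) = 0.29428203; N(-d2) = 0.38364633
P = 45.2300 * 0.98807171 * 0.38364633 - 50.0000 * 0.99029738 * 0.29428203 = 2.5740

Answer: Price = 2.5740


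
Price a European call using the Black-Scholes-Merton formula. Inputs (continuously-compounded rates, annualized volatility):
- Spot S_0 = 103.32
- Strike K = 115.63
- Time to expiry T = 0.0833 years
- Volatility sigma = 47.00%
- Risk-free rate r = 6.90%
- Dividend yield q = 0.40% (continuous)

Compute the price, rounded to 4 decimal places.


Answer: Price = 1.8063

Derivation:
d1 = (ln(S/K) + (r - q + 0.5*sigma^2) * T) / (sigma * sqrt(T)) = -0.72207415
d2 = d1 - sigma * sqrt(T) = -0.85772433
exp(-rT) = 0.99426879; exp(-qT) = 0.99966686
C = S_0 * exp(-qT) * N(d1) - K * exp(-rT) * N(d2)
N(d1) = 0.23512444; N(d2) = 0.19552235
C = 103.3200 * 0.99966686 * 0.23512444 - 115.6300 * 0.99426879 * 0.19552235 = 1.8063


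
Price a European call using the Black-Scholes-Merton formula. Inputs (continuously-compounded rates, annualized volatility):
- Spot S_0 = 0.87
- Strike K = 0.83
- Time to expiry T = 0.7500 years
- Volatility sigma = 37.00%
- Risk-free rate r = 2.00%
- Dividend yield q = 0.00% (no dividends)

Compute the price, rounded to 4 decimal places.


Answer: Price = 0.1356

Derivation:
d1 = (ln(S/K) + (r - q + 0.5*sigma^2) * T) / (sigma * sqrt(T)) = 0.35391575
d2 = d1 - sigma * sqrt(T) = 0.03348635
exp(-rT) = 0.98511194; exp(-qT) = 1.00000000
C = S_0 * exp(-qT) * N(d1) - K * exp(-rT) * N(d2)
N(d1) = 0.63829899; N(d2) = 0.51335662
C = 0.8700 * 1.00000000 * 0.63829899 - 0.8300 * 0.98511194 * 0.51335662 = 0.1356


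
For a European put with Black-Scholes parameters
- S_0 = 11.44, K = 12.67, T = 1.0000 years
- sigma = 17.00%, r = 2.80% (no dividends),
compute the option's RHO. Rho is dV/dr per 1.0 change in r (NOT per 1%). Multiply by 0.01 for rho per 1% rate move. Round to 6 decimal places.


d1 = -0.3510059317; d2 = -0.5210059317
phi(d1) = 0.3751080672; exp(-qT) = 1.0000000000; exp(-rT) = 0.9723883668
N(-d2) = 0.6988186804
Rho = -K*T*exp(-rT)*N(-d2) = -12.6700 * 1.0000 * 0.9723883668 * 0.6988186804 = -8.609558

Answer: Rho = -8.609558


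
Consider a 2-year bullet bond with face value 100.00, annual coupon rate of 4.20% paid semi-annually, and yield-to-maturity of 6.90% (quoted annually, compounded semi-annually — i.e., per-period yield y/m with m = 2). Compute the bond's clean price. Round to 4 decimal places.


Coupon per period c = face * coupon_rate / m = 2.100000
Periods per year m = 2; per-period yield y/m = 0.034500
Number of cashflows N = 4
Cashflows (t years, CF_t, discount factor 1/(1+y/m)^(m*t), PV):
  t = 0.5000: CF_t = 2.100000, DF = 0.966651, PV = 2.029966
  t = 1.0000: CF_t = 2.100000, DF = 0.934413, PV = 1.962268
  t = 1.5000: CF_t = 2.100000, DF = 0.903251, PV = 1.896827
  t = 2.0000: CF_t = 102.100000, DF = 0.873128, PV = 89.146390
Price P = sum_t PV_t = 95.035452

Answer: Price = 95.0355


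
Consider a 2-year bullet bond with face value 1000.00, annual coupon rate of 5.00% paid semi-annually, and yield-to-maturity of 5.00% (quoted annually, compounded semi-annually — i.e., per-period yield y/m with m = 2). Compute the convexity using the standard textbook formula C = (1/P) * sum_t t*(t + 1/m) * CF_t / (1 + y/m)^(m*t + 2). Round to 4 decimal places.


Coupon per period c = face * coupon_rate / m = 25.000000
Periods per year m = 2; per-period yield y/m = 0.025000
Number of cashflows N = 4
Cashflows (t years, CF_t, discount factor 1/(1+y/m)^(m*t), PV):
  t = 0.5000: CF_t = 25.000000, DF = 0.975610, PV = 24.390244
  t = 1.0000: CF_t = 25.000000, DF = 0.951814, PV = 23.795360
  t = 1.5000: CF_t = 25.000000, DF = 0.928599, PV = 23.214985
  t = 2.0000: CF_t = 1025.000000, DF = 0.905951, PV = 928.599411
Price P = sum_t PV_t = 1000.000000
Convexity numerator sum_t t*(t + 1/m) * CF_t / (1+y/m)^(m*t + 2):
  t = 0.5000: term = 11.607493
  t = 1.0000: term = 33.973149
  t = 1.5000: term = 66.289072
  t = 2.0000: term = 4419.271438
Convexity = (1/P) * sum = 4531.141151 / 1000.000000 = 4.531141

Answer: Convexity = 4.5311


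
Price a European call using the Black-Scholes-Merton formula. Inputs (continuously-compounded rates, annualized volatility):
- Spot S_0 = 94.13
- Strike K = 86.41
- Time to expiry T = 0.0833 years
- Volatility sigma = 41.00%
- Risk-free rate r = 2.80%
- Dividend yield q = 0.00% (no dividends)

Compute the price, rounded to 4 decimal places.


Answer: Price = 9.3354

Derivation:
d1 = (ln(S/K) + (r - q + 0.5*sigma^2) * T) / (sigma * sqrt(T)) = 0.80203371
d2 = d1 - sigma * sqrt(T) = 0.68370058
exp(-rT) = 0.99767032; exp(-qT) = 1.00000000
C = S_0 * exp(-qT) * N(d1) - K * exp(-rT) * N(d2)
N(d1) = 0.78873327; N(d2) = 0.75291787
C = 94.1300 * 1.00000000 * 0.78873327 - 86.4100 * 0.99767032 * 0.75291787 = 9.3354


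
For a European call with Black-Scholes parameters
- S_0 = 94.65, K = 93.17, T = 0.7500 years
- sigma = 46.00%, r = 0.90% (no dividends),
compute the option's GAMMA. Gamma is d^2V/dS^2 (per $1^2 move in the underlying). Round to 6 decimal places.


d1 = 0.2556911042; d2 = -0.1426805816
phi(d1) = 0.3861121130; exp(-qT) = 1.0000000000; exp(-rT) = 0.9932727301
Gamma = exp(-qT) * phi(d1) / (S * sigma * sqrt(T)) = 1.0000000000 * 0.3861121130 / (94.6500 * 0.4600 * 0.8660254038) = 0.010240

Answer: Gamma = 0.010240


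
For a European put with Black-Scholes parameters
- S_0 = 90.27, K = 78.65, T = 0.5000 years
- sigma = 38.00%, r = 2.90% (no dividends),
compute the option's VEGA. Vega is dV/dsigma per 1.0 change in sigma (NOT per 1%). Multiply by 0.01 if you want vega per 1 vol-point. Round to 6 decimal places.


Answer: Vega = 19.915379

Derivation:
d1 = 0.7011430791; d2 = 0.4324425022
phi(d1) = 0.3120039778; exp(-qT) = 1.0000000000; exp(-rT) = 0.9856046187
Vega = S * exp(-qT) * phi(d1) * sqrt(T) = 90.2700 * 1.0000000000 * 0.3120039778 * 0.7071067812 = 19.915379


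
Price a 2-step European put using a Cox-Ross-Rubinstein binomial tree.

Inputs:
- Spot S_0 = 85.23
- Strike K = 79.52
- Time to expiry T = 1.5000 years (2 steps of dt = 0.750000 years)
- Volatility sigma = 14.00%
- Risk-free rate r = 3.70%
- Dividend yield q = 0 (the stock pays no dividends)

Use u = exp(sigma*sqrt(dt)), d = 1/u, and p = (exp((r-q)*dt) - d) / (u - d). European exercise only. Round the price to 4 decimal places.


Answer: Price = V(0,0) = 2.0550

Derivation:
dt = T/N = 0.750000
u = exp(sigma*sqrt(dt)) = 1.128900; d = 1/u = 0.885818
p = (exp((r-q)*dt) - d) / (u - d) = 0.585484
Discount per step: exp(-r*dt) = 0.972631
Stock lattice S(k, i) with i counting down-moves:
  k=0: S(0,0) = 85.2300
  k=1: S(1,0) = 96.2161; S(1,1) = 75.4983
  k=2: S(2,0) = 108.6184; S(2,1) = 85.2300; S(2,2) = 66.8778
Terminal payoffs V(N, i) = max(K - S_T, 0):
  V(2,0) = 0.000000; V(2,1) = 0.000000; V(2,2) = 12.642247
Backward induction: V(k, i) = exp(-r*dt) * [p * V(k+1, i) + (1-p) * V(k+1, i+1)].
  V(1,0) = exp(-r*dt) * [p*0.000000 + (1-p)*0.000000] = 0.000000
  V(1,1) = exp(-r*dt) * [p*0.000000 + (1-p)*12.642247] = 5.096990
  V(0,0) = exp(-r*dt) * [p*0.000000 + (1-p)*5.096990] = 2.054960


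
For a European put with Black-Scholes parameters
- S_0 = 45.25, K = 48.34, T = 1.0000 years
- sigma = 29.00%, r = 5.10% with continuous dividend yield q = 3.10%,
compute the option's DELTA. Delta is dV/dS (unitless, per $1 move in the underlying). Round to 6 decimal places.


d1 = -0.0138162246; d2 = -0.3038162246
phi(d1) = 0.3989042056; exp(-qT) = 0.9694755731; exp(-rT) = 0.9502786705
N(-d1) = 0.5055117008
Delta = -exp(-qT) * N(-d1) = -0.9694755731 * 0.5055117008 = -0.490081

Answer: Delta = -0.490081


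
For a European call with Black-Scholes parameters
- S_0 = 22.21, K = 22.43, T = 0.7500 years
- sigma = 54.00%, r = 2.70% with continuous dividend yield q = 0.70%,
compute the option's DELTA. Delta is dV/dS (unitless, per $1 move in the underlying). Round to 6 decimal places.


d1 = 0.2448249313; d2 = -0.2228287868
phi(d1) = 0.3871635147; exp(-qT) = 0.9947637572; exp(-rT) = 0.9799536543
N(d1) = 0.5967040055
Delta = exp(-qT) * N(d1) = 0.9947637572 * 0.5967040055 = 0.593580

Answer: Delta = 0.593580


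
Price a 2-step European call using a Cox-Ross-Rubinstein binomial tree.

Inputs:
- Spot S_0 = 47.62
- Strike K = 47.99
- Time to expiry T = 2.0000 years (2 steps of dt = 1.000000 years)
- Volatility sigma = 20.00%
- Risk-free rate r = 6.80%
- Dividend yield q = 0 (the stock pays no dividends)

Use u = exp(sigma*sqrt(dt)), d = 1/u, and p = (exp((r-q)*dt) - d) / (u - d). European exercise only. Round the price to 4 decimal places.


Answer: Price = V(0,0) = 7.8570

Derivation:
dt = T/N = 1.000000
u = exp(sigma*sqrt(dt)) = 1.221403; d = 1/u = 0.818731
p = (exp((r-q)*dt) - d) / (u - d) = 0.624912
Discount per step: exp(-r*dt) = 0.934260
Stock lattice S(k, i) with i counting down-moves:
  k=0: S(0,0) = 47.6200
  k=1: S(1,0) = 58.1632; S(1,1) = 38.9880
  k=2: S(2,0) = 71.0407; S(2,1) = 47.6200; S(2,2) = 31.9206
Terminal payoffs V(N, i) = max(S_T - K, 0):
  V(2,0) = 23.050692; V(2,1) = 0.000000; V(2,2) = 0.000000
Backward induction: V(k, i) = exp(-r*dt) * [p * V(k+1, i) + (1-p) * V(k+1, i+1)].
  V(1,0) = exp(-r*dt) * [p*23.050692 + (1-p)*0.000000] = 13.457698
  V(1,1) = exp(-r*dt) * [p*0.000000 + (1-p)*0.000000] = 0.000000
  V(0,0) = exp(-r*dt) * [p*13.457698 + (1-p)*0.000000] = 7.857015


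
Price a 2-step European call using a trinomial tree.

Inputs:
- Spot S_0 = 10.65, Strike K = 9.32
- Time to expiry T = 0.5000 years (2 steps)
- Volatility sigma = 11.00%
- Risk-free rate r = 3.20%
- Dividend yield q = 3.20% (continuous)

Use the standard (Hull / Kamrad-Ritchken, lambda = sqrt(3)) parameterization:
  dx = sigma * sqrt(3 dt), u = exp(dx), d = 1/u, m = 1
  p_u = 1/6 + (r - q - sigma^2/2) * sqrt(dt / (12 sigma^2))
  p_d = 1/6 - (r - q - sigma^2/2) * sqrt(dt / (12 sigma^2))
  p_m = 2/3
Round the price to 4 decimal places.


dt = T/N = 0.250000; dx = sigma*sqrt(3*dt) = 0.095263
u = exp(dx) = 1.099948; d = 1/u = 0.909134
p_u = 0.158728, p_m = 0.666667, p_d = 0.174605
Discount per step: exp(-r*dt) = 0.992032
Stock lattice S(k, j) with j the centered position index:
  k=0: S(0,+0) = 10.6500
  k=1: S(1,-1) = 9.6823; S(1,+0) = 10.6500; S(1,+1) = 11.7144
  k=2: S(2,-2) = 8.8025; S(2,-1) = 9.6823; S(2,+0) = 10.6500; S(2,+1) = 11.7144; S(2,+2) = 12.8853
Terminal payoffs V(N, j) = max(S_T - K, 0):
  V(2,-2) = 0.000000; V(2,-1) = 0.362277; V(2,+0) = 1.330000; V(2,+1) = 2.394445; V(2,+2) = 3.565279
Backward induction: V(k, j) = exp(-r*dt) * [p_u * V(k+1, j+1) + p_m * V(k+1, j) + p_d * V(k+1, j-1)]
  V(1,-1) = exp(-r*dt) * [p_u*1.330000 + p_m*0.362277 + p_d*0.000000] = 0.449020
  V(1,+0) = exp(-r*dt) * [p_u*2.394445 + p_m*1.330000 + p_d*0.362277] = 1.319390
  V(1,+1) = exp(-r*dt) * [p_u*3.565279 + p_m*2.394445 + p_d*1.330000] = 2.375352
  V(0,+0) = exp(-r*dt) * [p_u*2.375352 + p_m*1.319390 + p_d*0.449020] = 1.324392

Answer: Price = V(0,0) = 1.3244


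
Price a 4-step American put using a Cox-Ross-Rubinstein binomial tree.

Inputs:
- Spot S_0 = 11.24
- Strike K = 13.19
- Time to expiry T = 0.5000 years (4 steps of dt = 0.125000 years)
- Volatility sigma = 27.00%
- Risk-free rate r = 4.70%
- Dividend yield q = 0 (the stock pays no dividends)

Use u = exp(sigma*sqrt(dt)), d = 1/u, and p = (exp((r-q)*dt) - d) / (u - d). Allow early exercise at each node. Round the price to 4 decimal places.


dt = T/N = 0.125000
u = exp(sigma*sqrt(dt)) = 1.100164; d = 1/u = 0.908955
p = (exp((r-q)*dt) - d) / (u - d) = 0.506969
Discount per step: exp(-r*dt) = 0.994142
Stock lattice S(k, i) with i counting down-moves:
  k=0: S(0,0) = 11.2400
  k=1: S(1,0) = 12.3658; S(1,1) = 10.2167
  k=2: S(2,0) = 13.6045; S(2,1) = 11.2400; S(2,2) = 9.2865
  k=3: S(3,0) = 14.9671; S(3,1) = 12.3658; S(3,2) = 10.2167; S(3,3) = 8.4410
  k=4: S(4,0) = 16.4663; S(4,1) = 13.6045; S(4,2) = 11.2400; S(4,3) = 9.2865; S(4,4) = 7.6725
Terminal payoffs V(N, i) = max(K - S_T, 0):
  V(4,0) = 0.000000; V(4,1) = 0.000000; V(4,2) = 1.950000; V(4,3) = 3.903516; V(4,4) = 5.517510
Backward induction: V(k, i) = exp(-r*dt) * [p * V(k+1, i) + (1-p) * V(k+1, i+1)]; then take max(V_cont, immediate exercise) for American.
  V(3,0) = exp(-r*dt) * [p*0.000000 + (1-p)*0.000000] = 0.000000; exercise = 0.000000; V(3,0) = max -> 0.000000
  V(3,1) = exp(-r*dt) * [p*0.000000 + (1-p)*1.950000] = 0.955778; exercise = 0.824155; V(3,1) = max -> 0.955778
  V(3,2) = exp(-r*dt) * [p*1.950000 + (1-p)*3.903516] = 2.896079; exercise = 2.973343; V(3,2) = max -> 2.973343
  V(3,3) = exp(-r*dt) * [p*3.903516 + (1-p)*5.517510] = 4.671738; exercise = 4.749002; V(3,3) = max -> 4.749002
  V(2,0) = exp(-r*dt) * [p*0.000000 + (1-p)*0.955778] = 0.468468; exercise = 0.000000; V(2,0) = max -> 0.468468
  V(2,1) = exp(-r*dt) * [p*0.955778 + (1-p)*2.973343] = 1.939074; exercise = 1.950000; V(2,1) = max -> 1.950000
  V(2,2) = exp(-r*dt) * [p*2.973343 + (1-p)*4.749002] = 3.826252; exercise = 3.903516; V(2,2) = max -> 3.903516
  V(1,0) = exp(-r*dt) * [p*0.468468 + (1-p)*1.950000] = 1.191886; exercise = 0.824155; V(1,0) = max -> 1.191886
  V(1,1) = exp(-r*dt) * [p*1.950000 + (1-p)*3.903516] = 2.896079; exercise = 2.973343; V(1,1) = max -> 2.973343
  V(0,0) = exp(-r*dt) * [p*1.191886 + (1-p)*2.973343] = 2.058072; exercise = 1.950000; V(0,0) = max -> 2.058072

Answer: Price = V(0,0) = 2.0581


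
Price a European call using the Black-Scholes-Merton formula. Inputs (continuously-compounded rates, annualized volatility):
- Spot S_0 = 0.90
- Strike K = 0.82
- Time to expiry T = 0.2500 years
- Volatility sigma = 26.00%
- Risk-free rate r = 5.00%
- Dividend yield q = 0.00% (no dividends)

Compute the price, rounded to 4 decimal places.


Answer: Price = 0.1032

Derivation:
d1 = (ln(S/K) + (r - q + 0.5*sigma^2) * T) / (sigma * sqrt(T)) = 0.87723402
d2 = d1 - sigma * sqrt(T) = 0.74723402
exp(-rT) = 0.98757780; exp(-qT) = 1.00000000
C = S_0 * exp(-qT) * N(d1) - K * exp(-rT) * N(d2)
N(d1) = 0.80982023; N(d2) = 0.77253885
C = 0.9000 * 1.00000000 * 0.80982023 - 0.8200 * 0.98757780 * 0.77253885 = 0.1032
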